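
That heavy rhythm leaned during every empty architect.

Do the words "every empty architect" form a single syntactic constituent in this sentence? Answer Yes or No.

These words form the whole noun phrase headed by "architect", so yes — one constituent.

Yes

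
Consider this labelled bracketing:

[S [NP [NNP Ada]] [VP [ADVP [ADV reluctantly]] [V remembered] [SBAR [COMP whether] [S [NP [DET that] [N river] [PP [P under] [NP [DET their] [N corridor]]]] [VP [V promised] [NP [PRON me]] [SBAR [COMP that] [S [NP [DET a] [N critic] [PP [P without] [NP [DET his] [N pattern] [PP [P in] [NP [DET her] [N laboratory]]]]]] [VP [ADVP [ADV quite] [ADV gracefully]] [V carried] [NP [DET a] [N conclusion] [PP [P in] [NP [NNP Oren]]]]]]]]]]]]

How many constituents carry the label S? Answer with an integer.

3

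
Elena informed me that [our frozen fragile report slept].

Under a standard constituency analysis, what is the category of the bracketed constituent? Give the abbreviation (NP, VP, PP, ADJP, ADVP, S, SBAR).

The span is built around the head "slept" — a clause (S).

S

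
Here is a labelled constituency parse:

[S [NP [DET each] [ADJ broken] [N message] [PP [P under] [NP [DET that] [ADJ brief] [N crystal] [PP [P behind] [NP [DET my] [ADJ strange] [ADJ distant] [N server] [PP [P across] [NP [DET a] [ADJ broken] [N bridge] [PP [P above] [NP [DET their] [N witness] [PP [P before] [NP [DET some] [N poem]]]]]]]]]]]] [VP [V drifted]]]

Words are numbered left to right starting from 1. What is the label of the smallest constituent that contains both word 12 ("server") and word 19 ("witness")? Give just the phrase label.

Both words fall inside [NP my strange distant server across a broken bridge above their witness before some poem] (words 9–22), and no smaller constituent contains them both. Label: NP.

NP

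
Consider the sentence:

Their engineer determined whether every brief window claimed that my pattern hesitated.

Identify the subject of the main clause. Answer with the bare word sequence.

The subject of the main clause is the NP immediately before the verb "determined": "their engineer".

their engineer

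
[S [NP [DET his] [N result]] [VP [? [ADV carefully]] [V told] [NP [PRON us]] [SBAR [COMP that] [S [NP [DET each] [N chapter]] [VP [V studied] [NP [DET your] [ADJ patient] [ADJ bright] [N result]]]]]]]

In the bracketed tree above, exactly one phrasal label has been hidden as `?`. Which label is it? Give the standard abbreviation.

ADVP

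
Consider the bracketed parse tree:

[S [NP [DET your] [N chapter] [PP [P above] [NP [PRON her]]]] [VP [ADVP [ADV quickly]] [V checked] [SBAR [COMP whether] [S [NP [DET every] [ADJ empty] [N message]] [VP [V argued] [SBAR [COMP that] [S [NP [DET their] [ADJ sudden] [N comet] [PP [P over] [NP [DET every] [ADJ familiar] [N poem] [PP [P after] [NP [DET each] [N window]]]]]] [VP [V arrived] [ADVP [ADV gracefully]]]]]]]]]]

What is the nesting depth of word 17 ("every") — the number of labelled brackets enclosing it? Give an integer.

11

The word sits inside DET, which is inside NP, inside PP, inside NP, inside S, inside SBAR, inside VP, inside S, inside SBAR, inside VP, inside S — 11 brackets in all.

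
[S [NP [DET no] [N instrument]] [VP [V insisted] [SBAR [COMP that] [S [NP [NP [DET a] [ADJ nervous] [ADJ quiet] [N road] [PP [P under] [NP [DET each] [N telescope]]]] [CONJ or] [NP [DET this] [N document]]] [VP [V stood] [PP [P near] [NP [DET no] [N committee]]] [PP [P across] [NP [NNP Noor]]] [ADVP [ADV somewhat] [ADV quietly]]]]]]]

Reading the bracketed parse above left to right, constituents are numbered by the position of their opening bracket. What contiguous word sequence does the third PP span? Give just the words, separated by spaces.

Opening `[PP` markers occur at word positions 9, 16, 19; the third of these opens the constituent [PP across Noor].

across Noor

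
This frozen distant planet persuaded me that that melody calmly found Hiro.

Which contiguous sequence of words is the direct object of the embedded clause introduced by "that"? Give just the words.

Within the embedded clause introduced by "that", the direct object of "found" is "Hiro".

Hiro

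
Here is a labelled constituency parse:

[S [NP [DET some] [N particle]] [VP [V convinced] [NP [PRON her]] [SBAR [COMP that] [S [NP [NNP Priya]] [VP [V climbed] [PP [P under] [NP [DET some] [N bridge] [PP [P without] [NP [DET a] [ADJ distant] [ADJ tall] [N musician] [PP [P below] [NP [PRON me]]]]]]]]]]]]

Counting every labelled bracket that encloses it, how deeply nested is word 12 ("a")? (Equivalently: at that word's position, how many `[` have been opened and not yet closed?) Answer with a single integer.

10

Counting open brackets not yet closed at "a": [S [VP [SBAR [S [VP [PP [NP [PP [NP [DET = 10.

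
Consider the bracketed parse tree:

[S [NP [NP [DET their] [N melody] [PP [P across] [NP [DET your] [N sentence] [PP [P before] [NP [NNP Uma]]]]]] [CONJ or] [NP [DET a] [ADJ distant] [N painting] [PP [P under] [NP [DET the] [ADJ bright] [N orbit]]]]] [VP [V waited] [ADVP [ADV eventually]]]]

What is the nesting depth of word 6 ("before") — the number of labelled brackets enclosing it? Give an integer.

7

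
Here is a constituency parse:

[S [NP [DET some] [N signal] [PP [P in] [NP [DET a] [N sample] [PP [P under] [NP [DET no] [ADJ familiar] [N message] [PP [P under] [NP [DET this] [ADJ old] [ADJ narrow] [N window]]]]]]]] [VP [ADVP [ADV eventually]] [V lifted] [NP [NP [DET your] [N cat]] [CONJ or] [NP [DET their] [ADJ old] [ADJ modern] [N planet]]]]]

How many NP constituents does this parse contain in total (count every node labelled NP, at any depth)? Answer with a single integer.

7

Scanning left to right, an opening `[NP` appears at word positions 1, 4, 7, 11, 17, 17, 20 — 7 in total.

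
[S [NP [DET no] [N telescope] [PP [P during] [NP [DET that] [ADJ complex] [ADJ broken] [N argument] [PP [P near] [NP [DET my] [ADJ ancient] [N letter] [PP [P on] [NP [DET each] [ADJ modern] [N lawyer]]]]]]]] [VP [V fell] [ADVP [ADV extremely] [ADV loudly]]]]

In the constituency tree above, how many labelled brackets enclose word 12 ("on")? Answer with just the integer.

Path from the root down to the word: S → NP → PP → NP → PP → NP → PP → P. That is 8 enclosing brackets.

8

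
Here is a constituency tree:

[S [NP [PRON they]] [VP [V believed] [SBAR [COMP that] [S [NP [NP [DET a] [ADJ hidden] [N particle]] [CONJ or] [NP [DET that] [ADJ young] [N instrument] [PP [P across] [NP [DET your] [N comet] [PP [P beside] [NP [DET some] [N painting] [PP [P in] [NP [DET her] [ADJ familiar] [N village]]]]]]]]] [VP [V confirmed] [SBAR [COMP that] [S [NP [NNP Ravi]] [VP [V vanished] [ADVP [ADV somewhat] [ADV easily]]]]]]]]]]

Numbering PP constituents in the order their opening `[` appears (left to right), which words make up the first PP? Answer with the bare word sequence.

The PP opening brackets appear, in order, over: "across your comet beside some painting in her familiar village"; "beside some painting in her familiar village"; "in her familiar village". The first one spans "across your comet beside some painting in her familiar village".

across your comet beside some painting in her familiar village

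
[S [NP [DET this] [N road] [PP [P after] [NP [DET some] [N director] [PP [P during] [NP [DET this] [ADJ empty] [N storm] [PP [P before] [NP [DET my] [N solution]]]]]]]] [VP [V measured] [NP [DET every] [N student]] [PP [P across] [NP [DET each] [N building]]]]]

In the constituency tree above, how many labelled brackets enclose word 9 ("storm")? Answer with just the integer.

Path from the root down to the word: S → NP → PP → NP → PP → NP → N. That is 7 enclosing brackets.

7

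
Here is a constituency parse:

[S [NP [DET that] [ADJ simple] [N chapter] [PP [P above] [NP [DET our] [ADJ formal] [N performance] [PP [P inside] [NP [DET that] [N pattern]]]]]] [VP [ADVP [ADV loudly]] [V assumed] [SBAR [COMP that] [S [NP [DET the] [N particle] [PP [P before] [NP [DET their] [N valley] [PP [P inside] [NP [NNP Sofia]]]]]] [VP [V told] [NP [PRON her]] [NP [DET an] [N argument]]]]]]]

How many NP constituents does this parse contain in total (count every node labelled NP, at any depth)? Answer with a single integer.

Listing each NP by its span: [NP that simple chapter above our formal performance inside that pattern]; [NP our formal performance inside that pattern]; [NP that pattern]; [NP the particle before their valley inside Sofia]; [NP their valley inside Sofia]; [NP Sofia] … — that makes 8.

8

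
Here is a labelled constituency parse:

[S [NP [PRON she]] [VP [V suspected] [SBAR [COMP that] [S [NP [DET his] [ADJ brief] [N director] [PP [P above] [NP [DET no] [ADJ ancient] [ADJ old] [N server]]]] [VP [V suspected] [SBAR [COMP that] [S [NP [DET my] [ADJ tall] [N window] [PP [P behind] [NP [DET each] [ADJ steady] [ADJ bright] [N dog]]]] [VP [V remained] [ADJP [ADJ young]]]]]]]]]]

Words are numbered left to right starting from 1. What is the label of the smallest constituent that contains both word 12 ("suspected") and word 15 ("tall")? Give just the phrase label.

VP

Word 12 lies under S → VP → SBAR → S → VP → V; word 15 lies under S → VP → SBAR → S → VP → SBAR → S → NP → ADJ. The lowest shared node is the VP.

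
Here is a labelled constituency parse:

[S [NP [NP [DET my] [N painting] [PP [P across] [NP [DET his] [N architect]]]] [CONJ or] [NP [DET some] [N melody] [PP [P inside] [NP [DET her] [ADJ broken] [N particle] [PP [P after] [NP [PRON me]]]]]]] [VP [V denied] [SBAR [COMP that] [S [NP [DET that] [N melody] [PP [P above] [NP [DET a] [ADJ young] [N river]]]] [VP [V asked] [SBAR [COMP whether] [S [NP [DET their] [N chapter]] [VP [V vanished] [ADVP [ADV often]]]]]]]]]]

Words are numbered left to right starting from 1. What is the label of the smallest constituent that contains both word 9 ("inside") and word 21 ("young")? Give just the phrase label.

The smallest bracket enclosing both words is [S my painting across his architect or some melody inside her broken particle after me denied that that melody above a young river asked whether their chapter vanished often], so the label is S.

S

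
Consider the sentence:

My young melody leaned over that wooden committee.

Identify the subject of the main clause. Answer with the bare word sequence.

my young melody

"my young melody" is the NP that combines with the VP headed by "leaned" to form the main clause — the subject.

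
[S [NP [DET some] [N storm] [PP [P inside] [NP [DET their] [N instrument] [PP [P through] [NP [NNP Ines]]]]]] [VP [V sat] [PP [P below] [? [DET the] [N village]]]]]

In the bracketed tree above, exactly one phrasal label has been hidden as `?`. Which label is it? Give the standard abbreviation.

NP

The `?` node immediately contains: DET 'the', N 'village'. That is the internal structure of a noun phrase, so the label is NP.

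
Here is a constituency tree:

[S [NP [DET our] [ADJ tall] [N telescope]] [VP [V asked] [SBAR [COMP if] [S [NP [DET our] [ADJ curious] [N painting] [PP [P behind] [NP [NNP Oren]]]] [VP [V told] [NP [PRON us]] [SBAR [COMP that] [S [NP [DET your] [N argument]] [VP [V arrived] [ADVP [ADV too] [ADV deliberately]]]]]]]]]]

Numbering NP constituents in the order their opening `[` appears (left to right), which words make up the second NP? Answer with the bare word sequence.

Opening `[NP` markers occur at word positions 1, 6, 10, 12, 14; the second of these opens the constituent [NP our curious painting behind Oren].

our curious painting behind Oren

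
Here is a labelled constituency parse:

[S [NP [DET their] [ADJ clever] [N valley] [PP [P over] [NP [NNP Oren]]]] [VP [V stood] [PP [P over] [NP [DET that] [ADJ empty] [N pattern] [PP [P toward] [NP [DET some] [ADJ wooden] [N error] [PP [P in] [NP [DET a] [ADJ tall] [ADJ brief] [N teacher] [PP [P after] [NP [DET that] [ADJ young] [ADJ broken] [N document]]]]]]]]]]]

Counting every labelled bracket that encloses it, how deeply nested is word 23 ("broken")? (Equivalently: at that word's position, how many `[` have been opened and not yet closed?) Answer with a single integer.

11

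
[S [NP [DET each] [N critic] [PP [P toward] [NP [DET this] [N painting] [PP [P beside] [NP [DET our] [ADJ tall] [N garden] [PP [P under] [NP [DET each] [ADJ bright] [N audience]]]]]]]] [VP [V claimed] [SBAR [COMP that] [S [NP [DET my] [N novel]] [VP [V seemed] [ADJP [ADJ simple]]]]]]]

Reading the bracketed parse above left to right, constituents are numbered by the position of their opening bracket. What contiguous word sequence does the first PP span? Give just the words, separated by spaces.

toward this painting beside our tall garden under each bright audience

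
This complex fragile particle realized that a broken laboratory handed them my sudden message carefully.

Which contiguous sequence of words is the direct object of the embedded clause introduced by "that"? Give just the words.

my sudden message

The verb of the embedded clause introduced by "that" is "handed"; its direct object is the NP "my sudden message".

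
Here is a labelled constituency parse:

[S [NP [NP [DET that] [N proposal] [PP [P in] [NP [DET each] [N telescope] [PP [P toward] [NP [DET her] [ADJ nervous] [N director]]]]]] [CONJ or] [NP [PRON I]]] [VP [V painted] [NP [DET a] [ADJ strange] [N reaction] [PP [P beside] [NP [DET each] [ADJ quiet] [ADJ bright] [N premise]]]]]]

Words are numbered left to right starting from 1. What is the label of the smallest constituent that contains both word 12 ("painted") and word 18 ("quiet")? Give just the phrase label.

VP

Word 12 lies under S → VP → V; word 18 lies under S → VP → NP → PP → NP → ADJ. The lowest shared node is the VP.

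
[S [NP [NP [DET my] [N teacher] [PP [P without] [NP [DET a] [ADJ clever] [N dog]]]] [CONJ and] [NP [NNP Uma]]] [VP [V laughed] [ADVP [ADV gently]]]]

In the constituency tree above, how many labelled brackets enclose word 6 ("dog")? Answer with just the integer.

Path from the root down to the word: S → NP → NP → PP → NP → N. That is 6 enclosing brackets.

6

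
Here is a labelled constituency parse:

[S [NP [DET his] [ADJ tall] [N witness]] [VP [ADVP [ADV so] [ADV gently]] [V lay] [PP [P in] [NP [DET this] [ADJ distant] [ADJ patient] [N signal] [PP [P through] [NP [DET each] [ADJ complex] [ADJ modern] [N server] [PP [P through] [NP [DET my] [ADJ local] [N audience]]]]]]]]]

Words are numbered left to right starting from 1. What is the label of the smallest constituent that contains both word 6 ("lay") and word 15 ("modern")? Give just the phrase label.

VP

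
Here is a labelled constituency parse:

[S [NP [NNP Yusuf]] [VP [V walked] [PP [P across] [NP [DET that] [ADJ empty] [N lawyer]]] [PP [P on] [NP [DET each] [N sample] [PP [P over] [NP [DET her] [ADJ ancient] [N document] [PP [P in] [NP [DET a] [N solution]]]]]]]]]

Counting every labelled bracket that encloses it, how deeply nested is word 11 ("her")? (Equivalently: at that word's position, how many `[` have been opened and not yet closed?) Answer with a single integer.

The word sits inside DET, which is inside NP, inside PP, inside NP, inside PP, inside VP, inside S — 7 brackets in all.

7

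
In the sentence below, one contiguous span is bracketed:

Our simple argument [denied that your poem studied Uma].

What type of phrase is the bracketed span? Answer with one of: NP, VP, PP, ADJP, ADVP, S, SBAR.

VP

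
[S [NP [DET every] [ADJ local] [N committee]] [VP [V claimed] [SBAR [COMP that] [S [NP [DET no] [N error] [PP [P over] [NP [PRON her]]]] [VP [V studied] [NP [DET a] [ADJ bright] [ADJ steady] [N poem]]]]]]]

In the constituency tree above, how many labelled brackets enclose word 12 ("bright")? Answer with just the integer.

7

Path from the root down to the word: S → VP → SBAR → S → VP → NP → ADJ. That is 7 enclosing brackets.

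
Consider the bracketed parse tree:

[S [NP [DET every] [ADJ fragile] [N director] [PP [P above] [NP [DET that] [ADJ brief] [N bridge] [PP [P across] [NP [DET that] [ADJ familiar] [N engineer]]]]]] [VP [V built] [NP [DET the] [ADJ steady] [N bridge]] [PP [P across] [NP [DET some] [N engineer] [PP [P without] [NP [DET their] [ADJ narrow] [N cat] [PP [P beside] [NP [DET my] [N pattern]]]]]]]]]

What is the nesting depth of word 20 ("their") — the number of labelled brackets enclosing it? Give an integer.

7

The word sits inside DET, which is inside NP, inside PP, inside NP, inside PP, inside VP, inside S — 7 brackets in all.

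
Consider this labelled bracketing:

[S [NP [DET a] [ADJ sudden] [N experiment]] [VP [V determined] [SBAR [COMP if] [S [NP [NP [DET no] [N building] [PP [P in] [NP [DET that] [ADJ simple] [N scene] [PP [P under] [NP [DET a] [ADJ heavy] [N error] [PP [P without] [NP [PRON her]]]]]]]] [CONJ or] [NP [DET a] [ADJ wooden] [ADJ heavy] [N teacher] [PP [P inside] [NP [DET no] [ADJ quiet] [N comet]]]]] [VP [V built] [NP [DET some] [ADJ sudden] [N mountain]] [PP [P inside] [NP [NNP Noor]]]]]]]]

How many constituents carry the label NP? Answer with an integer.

10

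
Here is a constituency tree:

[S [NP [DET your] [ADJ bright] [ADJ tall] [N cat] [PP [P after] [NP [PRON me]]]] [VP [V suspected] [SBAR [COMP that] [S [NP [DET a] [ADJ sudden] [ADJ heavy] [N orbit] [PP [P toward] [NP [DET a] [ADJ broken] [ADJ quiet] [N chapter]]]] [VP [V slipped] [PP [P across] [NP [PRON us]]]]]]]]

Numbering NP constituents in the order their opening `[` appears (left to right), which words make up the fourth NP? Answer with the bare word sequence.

a broken quiet chapter

The NP opening brackets appear, in order, over: "your bright tall cat after me"; "me"; "a sudden heavy orbit toward a broken quiet chapter"; "a broken quiet chapter"; "us". The fourth one spans "a broken quiet chapter".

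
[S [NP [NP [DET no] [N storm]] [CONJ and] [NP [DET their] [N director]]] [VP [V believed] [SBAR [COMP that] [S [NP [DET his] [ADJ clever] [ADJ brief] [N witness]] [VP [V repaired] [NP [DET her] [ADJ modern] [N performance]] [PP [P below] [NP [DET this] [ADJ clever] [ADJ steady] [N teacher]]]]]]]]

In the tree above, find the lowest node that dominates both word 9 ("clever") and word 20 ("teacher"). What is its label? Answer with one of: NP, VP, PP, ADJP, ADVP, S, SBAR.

The smallest bracket enclosing both words is [S his clever brief witness repaired her modern performance below this clever steady teacher], so the label is S.

S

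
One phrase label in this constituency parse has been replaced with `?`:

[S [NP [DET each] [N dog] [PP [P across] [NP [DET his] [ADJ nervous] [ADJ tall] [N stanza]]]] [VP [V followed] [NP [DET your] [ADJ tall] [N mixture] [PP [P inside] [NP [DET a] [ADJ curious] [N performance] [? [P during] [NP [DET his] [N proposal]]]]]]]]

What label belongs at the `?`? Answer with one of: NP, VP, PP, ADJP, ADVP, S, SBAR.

PP

Looking at what the `?` directly dominates — P 'during', NP — this is a prepositional phrase (PP).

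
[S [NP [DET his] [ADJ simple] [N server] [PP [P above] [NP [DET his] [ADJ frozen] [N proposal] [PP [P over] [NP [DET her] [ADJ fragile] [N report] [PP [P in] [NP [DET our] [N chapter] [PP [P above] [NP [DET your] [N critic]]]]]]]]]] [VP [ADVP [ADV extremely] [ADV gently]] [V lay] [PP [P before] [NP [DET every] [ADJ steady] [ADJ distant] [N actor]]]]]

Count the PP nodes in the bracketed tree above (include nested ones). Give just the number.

5

Scanning left to right, an opening `[PP` appears at word positions 4, 8, 12, 15, 21 — 5 in total.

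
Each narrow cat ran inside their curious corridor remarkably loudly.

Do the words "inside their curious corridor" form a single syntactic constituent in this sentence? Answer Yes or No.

Yes

The sequence corresponds to a single PP node — the prepositional phrase "inside their curious corridor".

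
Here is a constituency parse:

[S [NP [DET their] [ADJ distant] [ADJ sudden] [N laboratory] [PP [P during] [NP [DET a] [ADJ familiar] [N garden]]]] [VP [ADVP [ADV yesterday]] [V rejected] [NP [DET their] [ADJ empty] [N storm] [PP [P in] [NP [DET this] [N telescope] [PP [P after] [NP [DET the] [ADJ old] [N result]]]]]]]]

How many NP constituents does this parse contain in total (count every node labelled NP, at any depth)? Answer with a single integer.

5

Scanning left to right, an opening `[NP` appears at word positions 1, 6, 11, 15, 18 — 5 in total.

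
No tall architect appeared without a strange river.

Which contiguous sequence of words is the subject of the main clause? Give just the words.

no tall architect

In the main clause the verb is "appeared"; the NP preceding it, "no tall architect", is the subject.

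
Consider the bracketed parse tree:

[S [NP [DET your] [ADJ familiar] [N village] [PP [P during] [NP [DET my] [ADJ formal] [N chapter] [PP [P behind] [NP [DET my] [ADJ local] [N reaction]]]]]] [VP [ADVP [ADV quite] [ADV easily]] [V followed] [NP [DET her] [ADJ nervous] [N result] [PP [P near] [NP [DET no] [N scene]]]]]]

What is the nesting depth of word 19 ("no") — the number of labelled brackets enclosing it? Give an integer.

6

Counting open brackets not yet closed at "no": [S [VP [NP [PP [NP [DET = 6.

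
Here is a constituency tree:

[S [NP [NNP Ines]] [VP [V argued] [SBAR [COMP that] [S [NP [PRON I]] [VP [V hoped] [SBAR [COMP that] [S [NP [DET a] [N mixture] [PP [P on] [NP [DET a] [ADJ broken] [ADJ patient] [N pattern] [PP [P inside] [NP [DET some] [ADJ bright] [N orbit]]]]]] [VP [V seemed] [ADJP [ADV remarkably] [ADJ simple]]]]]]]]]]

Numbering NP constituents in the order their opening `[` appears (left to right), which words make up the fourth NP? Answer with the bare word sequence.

a broken patient pattern inside some bright orbit

In left-to-right order the NP constituents are "Ines"; "I"; "a mixture on a broken patient pattern inside some bright orbit"; "a broken patient pattern inside some bright orbit"; "some bright orbit". Number 4 is "a broken patient pattern inside some bright orbit".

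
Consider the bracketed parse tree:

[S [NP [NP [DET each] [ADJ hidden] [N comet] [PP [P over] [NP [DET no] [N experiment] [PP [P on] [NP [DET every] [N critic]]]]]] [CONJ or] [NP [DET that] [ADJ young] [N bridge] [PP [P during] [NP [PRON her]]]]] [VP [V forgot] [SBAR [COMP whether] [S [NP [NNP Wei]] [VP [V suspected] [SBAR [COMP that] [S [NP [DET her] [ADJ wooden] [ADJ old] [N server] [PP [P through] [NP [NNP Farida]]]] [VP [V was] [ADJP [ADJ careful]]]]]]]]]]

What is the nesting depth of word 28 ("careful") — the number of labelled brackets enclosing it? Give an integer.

The word sits inside ADJ, which is inside ADJP, inside VP, inside S, inside SBAR, inside VP, inside S, inside SBAR, inside VP, inside S — 10 brackets in all.

10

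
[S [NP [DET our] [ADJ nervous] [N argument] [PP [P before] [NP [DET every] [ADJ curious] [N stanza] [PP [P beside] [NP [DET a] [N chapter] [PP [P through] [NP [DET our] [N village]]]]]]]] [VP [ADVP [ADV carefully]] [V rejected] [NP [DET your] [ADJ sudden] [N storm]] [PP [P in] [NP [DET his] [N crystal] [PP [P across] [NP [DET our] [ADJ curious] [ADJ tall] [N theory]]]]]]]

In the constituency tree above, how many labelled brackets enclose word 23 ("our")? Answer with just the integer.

7

Path from the root down to the word: S → VP → PP → NP → PP → NP → DET. That is 7 enclosing brackets.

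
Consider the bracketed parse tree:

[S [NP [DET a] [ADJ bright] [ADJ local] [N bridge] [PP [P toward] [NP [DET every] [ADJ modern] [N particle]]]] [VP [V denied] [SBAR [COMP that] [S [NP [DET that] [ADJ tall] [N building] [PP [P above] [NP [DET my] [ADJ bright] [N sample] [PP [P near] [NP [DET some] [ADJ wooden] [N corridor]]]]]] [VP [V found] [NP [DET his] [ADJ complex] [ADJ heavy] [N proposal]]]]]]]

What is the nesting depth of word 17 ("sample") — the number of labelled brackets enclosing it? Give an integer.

Counting open brackets not yet closed at "sample": [S [VP [SBAR [S [NP [PP [NP [N = 8.

8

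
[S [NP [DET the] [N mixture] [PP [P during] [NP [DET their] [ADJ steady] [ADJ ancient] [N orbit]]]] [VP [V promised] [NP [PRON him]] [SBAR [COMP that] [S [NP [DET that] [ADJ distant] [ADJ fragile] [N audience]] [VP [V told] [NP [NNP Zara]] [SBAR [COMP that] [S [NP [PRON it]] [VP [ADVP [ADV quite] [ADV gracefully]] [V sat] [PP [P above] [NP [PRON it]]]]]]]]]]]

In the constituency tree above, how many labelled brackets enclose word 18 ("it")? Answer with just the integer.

The word sits inside PRON, which is inside NP, inside S, inside SBAR, inside VP, inside S, inside SBAR, inside VP, inside S — 9 brackets in all.

9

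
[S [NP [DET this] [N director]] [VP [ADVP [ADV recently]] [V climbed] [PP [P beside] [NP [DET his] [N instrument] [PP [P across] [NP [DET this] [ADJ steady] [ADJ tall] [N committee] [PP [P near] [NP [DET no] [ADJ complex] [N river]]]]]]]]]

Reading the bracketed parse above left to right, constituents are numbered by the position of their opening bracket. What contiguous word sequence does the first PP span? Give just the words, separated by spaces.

beside his instrument across this steady tall committee near no complex river

Opening `[PP` markers occur at word positions 5, 8, 13; the first of these opens the constituent [PP beside his instrument across this steady tall committee near no complex river].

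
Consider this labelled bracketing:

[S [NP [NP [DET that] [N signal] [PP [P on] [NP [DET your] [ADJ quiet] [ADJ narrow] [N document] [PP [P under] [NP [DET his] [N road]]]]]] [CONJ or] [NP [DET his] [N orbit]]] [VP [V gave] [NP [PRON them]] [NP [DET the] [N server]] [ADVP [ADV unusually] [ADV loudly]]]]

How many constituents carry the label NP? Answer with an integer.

7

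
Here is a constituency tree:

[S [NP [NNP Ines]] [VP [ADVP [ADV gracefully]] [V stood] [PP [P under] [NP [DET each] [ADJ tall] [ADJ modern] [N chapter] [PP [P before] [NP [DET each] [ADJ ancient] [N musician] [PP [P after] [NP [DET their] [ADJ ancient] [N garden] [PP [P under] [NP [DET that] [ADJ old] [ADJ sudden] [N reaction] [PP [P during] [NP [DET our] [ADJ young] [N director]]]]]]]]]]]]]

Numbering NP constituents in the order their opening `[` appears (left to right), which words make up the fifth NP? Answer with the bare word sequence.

that old sudden reaction during our young director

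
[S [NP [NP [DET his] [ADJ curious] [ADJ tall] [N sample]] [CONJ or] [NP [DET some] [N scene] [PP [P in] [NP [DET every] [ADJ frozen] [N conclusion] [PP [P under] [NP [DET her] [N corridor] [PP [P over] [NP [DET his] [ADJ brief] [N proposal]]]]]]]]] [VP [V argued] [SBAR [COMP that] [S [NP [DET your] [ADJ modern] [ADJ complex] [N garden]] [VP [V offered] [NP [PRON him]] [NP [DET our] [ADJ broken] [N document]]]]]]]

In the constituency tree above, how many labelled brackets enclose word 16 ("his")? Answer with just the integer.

Path from the root down to the word: S → NP → NP → PP → NP → PP → NP → PP → NP → DET. That is 10 enclosing brackets.

10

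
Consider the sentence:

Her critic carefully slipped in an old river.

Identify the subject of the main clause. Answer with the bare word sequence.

In the main clause the verb is "slipped"; the NP preceding it, "her critic", is the subject.

her critic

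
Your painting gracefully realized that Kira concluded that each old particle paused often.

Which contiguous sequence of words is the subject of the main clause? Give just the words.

your painting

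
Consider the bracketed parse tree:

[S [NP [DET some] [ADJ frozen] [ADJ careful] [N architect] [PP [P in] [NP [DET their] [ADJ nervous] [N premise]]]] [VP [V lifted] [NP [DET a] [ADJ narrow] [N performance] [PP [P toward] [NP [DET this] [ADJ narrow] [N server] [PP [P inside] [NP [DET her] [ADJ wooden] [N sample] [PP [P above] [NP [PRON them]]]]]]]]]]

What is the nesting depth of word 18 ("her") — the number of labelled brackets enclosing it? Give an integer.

8

Path from the root down to the word: S → VP → NP → PP → NP → PP → NP → DET. That is 8 enclosing brackets.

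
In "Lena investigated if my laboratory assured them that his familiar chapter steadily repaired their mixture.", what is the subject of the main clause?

Lena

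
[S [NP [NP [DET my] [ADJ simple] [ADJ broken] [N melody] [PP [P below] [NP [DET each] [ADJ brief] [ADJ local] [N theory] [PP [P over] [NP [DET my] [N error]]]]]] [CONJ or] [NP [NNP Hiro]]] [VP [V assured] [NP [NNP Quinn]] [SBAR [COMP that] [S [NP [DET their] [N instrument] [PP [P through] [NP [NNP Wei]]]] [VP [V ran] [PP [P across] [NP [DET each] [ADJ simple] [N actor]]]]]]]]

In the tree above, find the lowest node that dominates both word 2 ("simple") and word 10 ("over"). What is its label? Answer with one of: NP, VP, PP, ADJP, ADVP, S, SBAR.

NP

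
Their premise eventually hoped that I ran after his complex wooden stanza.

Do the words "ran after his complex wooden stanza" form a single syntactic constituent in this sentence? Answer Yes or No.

Yes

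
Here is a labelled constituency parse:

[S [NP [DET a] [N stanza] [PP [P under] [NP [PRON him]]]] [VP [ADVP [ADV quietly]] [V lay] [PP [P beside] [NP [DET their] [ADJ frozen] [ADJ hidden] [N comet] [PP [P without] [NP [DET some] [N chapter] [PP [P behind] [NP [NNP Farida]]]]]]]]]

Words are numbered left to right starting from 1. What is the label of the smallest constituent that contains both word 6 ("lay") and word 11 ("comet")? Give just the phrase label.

The smallest bracket enclosing both words is [VP quietly lay beside their frozen hidden comet without some chapter behind Farida], so the label is VP.

VP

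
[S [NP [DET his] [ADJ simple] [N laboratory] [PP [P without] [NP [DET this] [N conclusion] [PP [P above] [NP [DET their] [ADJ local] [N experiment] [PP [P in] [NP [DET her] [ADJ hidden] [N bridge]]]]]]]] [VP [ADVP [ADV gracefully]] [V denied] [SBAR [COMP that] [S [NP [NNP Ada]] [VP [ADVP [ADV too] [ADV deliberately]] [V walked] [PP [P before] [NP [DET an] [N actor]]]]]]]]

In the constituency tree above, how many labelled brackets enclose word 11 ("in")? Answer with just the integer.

8

Path from the root down to the word: S → NP → PP → NP → PP → NP → PP → P. That is 8 enclosing brackets.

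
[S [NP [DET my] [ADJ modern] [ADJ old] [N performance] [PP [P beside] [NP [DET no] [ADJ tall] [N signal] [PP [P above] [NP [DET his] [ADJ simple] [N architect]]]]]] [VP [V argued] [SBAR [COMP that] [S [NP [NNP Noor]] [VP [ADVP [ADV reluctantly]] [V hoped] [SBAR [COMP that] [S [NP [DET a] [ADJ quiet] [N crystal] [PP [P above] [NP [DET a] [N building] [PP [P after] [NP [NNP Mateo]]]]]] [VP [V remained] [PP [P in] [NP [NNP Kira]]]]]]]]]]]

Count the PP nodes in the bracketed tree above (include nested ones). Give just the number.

5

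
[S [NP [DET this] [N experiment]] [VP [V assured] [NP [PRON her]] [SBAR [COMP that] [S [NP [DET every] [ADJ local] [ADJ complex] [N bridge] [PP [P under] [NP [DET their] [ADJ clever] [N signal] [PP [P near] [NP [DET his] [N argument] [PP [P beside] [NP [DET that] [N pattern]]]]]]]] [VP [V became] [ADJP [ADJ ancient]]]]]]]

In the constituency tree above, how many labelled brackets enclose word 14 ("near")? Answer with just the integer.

The word sits inside P, which is inside PP, inside NP, inside PP, inside NP, inside S, inside SBAR, inside VP, inside S — 9 brackets in all.

9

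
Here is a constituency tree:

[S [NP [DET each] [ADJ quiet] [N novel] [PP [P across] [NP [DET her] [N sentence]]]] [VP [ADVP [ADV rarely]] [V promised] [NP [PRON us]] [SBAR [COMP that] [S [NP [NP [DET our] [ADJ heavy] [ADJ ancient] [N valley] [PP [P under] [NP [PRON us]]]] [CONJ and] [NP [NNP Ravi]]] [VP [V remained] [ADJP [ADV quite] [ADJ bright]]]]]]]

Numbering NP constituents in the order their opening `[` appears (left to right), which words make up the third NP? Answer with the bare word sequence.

us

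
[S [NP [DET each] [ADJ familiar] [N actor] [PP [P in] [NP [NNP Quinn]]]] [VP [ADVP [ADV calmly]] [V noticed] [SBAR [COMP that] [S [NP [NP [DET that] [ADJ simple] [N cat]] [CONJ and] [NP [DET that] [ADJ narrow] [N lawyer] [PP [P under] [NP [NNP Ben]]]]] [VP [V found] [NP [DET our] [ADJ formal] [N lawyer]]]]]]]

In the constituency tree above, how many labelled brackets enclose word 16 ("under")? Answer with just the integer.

The word sits inside P, which is inside PP, inside NP, inside NP, inside S, inside SBAR, inside VP, inside S — 8 brackets in all.

8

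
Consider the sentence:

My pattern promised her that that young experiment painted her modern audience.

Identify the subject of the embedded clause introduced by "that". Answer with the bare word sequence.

"that young experiment" is the NP that combines with the VP headed by "painted" to form the embedded clause introduced by "that" — the subject.

that young experiment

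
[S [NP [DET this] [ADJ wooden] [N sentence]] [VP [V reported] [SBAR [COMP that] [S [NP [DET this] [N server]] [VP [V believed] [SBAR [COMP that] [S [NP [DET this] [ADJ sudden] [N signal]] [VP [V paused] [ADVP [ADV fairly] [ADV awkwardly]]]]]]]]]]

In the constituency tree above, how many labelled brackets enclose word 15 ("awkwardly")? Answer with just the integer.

10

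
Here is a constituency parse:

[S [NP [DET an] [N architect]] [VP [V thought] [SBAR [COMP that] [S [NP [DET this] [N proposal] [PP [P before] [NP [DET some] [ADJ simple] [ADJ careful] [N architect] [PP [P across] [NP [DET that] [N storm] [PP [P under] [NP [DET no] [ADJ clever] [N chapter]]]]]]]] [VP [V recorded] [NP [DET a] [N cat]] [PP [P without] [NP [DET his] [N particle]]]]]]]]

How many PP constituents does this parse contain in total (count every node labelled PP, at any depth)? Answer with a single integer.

Scanning left to right, an opening `[PP` appears at word positions 7, 12, 15, 22 — 4 in total.

4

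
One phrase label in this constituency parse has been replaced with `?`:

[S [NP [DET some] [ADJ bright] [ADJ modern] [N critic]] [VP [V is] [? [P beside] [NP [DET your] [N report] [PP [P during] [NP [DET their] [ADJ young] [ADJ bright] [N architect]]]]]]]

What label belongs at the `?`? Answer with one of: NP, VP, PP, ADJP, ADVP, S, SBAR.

PP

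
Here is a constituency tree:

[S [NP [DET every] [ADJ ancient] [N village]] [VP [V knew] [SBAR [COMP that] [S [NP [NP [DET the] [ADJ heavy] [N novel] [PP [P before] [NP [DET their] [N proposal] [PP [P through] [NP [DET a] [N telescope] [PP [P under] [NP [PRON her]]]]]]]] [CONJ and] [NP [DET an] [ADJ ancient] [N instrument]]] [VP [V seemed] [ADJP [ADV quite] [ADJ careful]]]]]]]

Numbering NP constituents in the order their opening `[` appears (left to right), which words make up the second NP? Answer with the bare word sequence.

the heavy novel before their proposal through a telescope under her and an ancient instrument

The NP opening brackets appear, in order, over: "every ancient village"; "the heavy novel before their proposal through a telescope under her and an ancient instrument"; "the heavy novel before their proposal through a telescope under her"; "their proposal through a telescope under her"; "a telescope under her"; "her"; "an ancient instrument". The second one spans "the heavy novel before their proposal through a telescope under her and an ancient instrument".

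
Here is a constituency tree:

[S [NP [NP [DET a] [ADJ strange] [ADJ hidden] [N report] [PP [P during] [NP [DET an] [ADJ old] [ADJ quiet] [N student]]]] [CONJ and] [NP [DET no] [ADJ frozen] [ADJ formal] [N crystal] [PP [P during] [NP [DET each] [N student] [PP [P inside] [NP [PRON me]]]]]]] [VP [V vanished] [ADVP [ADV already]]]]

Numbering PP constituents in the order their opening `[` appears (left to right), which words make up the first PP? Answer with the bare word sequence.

during an old quiet student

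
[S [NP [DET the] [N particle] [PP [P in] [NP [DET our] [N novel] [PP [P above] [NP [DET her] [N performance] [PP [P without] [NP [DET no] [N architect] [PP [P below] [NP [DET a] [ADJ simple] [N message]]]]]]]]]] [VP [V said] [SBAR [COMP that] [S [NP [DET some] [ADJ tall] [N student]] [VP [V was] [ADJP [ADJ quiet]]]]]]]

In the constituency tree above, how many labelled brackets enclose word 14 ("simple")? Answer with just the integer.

Path from the root down to the word: S → NP → PP → NP → PP → NP → PP → NP → PP → NP → ADJ. That is 11 enclosing brackets.

11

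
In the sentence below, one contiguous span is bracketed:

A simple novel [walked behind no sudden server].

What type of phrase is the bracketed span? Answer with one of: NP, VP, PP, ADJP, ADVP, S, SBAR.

VP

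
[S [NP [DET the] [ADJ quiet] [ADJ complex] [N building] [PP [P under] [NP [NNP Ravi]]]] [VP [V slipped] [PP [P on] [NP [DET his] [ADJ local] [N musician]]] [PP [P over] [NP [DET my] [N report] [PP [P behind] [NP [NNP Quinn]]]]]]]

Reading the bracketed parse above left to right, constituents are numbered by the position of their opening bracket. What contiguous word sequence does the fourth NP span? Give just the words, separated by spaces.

In left-to-right order the NP constituents are "the quiet complex building under Ravi"; "Ravi"; "his local musician"; "my report behind Quinn"; "Quinn". Number 4 is "my report behind Quinn".

my report behind Quinn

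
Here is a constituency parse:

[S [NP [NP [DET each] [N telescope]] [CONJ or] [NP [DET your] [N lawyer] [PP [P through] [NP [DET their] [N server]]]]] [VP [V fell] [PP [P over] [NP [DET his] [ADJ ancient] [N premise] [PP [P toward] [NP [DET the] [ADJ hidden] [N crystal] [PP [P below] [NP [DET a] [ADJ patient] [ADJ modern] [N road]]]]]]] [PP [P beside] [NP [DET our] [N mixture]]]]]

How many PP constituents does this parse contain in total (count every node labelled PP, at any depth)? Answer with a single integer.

Listing each PP by its span: [PP through their server]; [PP over his ancient premise toward the hidden crystal below a patient modern road]; [PP toward the hidden crystal below a patient modern road]; [PP below a patient modern road]; [PP beside our mixture] — that makes 5.

5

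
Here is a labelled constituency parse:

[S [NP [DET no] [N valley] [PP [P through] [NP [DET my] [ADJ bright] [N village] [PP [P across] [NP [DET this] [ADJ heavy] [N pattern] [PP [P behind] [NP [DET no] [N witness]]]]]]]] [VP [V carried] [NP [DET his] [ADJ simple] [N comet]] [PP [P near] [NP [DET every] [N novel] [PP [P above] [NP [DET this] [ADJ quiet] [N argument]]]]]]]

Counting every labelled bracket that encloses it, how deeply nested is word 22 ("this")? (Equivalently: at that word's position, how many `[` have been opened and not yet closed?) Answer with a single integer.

The word sits inside DET, which is inside NP, inside PP, inside NP, inside PP, inside VP, inside S — 7 brackets in all.

7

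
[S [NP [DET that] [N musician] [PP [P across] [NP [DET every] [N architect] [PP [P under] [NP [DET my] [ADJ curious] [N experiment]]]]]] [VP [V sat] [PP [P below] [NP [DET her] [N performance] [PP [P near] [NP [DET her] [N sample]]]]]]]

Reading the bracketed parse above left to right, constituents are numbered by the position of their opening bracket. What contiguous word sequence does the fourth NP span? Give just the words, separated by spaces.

her performance near her sample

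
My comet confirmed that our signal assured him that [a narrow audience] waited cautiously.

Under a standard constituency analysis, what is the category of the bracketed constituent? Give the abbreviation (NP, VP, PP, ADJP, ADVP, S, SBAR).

The bracketed span "a narrow audience" is headed by "audience", making it a noun phrase (NP).

NP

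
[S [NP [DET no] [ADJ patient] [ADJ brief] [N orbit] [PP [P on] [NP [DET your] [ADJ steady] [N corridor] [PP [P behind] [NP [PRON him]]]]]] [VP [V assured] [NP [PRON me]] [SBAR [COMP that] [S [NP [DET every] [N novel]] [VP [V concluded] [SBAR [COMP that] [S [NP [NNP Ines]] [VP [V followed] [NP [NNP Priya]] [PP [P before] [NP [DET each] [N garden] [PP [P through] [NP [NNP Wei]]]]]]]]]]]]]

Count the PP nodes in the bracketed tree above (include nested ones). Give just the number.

4

The PP constituents are: [PP on your steady corridor behind him]; [PP behind him]; [PP before each garden through Wei]; [PP through Wei]. Total: 4.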